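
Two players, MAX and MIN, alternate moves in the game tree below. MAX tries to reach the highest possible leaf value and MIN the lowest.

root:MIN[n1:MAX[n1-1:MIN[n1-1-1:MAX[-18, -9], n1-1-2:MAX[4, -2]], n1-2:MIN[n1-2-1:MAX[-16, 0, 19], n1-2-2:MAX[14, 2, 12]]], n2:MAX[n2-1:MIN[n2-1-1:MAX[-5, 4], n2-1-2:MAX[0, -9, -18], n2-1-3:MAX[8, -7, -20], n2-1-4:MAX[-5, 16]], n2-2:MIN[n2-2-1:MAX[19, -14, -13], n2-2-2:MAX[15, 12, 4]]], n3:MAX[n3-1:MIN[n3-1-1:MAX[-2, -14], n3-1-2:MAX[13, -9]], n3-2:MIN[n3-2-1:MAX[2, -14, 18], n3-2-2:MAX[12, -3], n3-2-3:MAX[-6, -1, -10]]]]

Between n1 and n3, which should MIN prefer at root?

n1-1-1 (MAX): max(-18, -9) = -9
n1-1-2 (MAX): max(4, -2) = 4
n1-1 (MIN): min(-9, 4) = -9
n1-2-1 (MAX): max(-16, 0, 19) = 19
n1-2-2 (MAX): max(14, 2, 12) = 14
n1-2 (MIN): min(19, 14) = 14
n1 (MAX): max(-9, 14) = 14
n3-1-1 (MAX): max(-2, -14) = -2
n3-1-2 (MAX): max(13, -9) = 13
n3-1 (MIN): min(-2, 13) = -2
n3-2-1 (MAX): max(2, -14, 18) = 18
n3-2-2 (MAX): max(12, -3) = 12
n3-2-3 (MAX): max(-6, -1, -10) = -1
n3-2 (MIN): min(18, 12, -1) = -1
n3 (MAX): max(-2, -1) = -1
MIN prefers the lower value; n1=14, n3=-1. n3 is better since -1 < 14.

n3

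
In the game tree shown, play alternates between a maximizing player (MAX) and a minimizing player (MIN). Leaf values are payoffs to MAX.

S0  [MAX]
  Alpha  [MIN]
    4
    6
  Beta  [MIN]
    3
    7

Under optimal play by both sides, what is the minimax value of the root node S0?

4

Alpha (MIN): min(4, 6) = 4
Beta (MIN): min(3, 7) = 3
S0 (MAX): max(4, 3) = 4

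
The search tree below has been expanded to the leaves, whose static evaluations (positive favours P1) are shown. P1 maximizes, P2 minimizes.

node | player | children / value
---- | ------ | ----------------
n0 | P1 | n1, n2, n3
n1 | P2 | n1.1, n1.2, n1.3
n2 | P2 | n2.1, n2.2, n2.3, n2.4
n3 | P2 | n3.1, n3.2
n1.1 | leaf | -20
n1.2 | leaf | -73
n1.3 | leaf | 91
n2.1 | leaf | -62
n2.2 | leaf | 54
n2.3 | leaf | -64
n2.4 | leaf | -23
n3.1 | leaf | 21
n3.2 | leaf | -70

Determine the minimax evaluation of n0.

n1 (P2): min(-20, -73, 91) = -73
n2 (P2): min(-62, 54, -64, -23) = -64
n3 (P2): min(21, -70) = -70
n0 (P1): max(-73, -64, -70) = -64

-64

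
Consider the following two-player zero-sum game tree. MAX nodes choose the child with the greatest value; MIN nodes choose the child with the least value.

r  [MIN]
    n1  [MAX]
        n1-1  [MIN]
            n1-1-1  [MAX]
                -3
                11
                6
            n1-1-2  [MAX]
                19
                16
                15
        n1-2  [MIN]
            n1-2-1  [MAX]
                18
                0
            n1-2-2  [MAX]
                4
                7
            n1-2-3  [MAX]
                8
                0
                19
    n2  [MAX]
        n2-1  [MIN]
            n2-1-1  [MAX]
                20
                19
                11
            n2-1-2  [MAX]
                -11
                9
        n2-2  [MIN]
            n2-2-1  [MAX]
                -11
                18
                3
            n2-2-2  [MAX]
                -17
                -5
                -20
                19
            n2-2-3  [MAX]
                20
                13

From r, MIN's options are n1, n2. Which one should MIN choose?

n1-1-1 (MAX): max(-3, 11, 6) = 11
n1-1-2 (MAX): max(19, 16, 15) = 19
n1-1 (MIN): min(11, 19) = 11
n1-2-1 (MAX): max(18, 0) = 18
n1-2-2 (MAX): max(4, 7) = 7
n1-2-3 (MAX): max(8, 0, 19) = 19
n1-2 (MIN): min(18, 7, 19) = 7
n1 (MAX): max(11, 7) = 11
n2-1-1 (MAX): max(20, 19, 11) = 20
n2-1-2 (MAX): max(-11, 9) = 9
n2-1 (MIN): min(20, 9) = 9
n2-2-1 (MAX): max(-11, 18, 3) = 18
n2-2-2 (MAX): max(-17, -5, -20, 19) = 19
n2-2-3 (MAX): max(20, 13) = 20
n2-2 (MIN): min(18, 19, 20) = 18
n2 (MAX): max(9, 18) = 18
r (MIN): min(11, 18) = 11
MIN at r wants the lowest of {n1=11, n2=18}, so chooses n1.

n1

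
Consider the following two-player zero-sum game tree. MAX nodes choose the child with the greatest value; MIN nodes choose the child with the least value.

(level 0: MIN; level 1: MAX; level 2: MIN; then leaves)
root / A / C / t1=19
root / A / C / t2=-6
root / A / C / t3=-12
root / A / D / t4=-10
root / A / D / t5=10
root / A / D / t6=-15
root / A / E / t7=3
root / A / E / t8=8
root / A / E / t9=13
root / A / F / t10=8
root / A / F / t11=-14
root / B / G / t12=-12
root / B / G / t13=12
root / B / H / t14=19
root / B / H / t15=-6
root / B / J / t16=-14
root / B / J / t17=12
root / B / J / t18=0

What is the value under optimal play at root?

C (MIN): min(19, -6, -12) = -12
D (MIN): min(-10, 10, -15) = -15
E (MIN): min(3, 8, 13) = 3
F (MIN): min(8, -14) = -14
A (MAX): max(-12, -15, 3, -14) = 3
G (MIN): min(-12, 12) = -12
H (MIN): min(19, -6) = -6
J (MIN): min(-14, 12, 0) = -14
B (MAX): max(-12, -6, -14) = -6
root (MIN): min(3, -6) = -6

-6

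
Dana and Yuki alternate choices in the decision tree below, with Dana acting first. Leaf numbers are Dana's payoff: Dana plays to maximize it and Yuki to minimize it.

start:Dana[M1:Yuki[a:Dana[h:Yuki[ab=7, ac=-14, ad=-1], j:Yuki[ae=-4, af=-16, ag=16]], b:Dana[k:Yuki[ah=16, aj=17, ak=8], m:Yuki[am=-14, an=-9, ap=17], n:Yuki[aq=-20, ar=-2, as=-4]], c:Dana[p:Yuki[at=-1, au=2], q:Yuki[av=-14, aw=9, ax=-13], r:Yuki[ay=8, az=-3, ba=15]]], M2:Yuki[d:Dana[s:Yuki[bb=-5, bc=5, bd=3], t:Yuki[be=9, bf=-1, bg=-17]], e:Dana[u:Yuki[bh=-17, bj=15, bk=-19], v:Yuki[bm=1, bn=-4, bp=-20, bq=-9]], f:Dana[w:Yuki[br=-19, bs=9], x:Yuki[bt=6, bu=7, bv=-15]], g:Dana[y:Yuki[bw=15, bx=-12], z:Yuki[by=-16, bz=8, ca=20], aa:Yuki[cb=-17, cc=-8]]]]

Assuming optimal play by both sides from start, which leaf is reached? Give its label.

ac

h (Yuki): min(7, -14, -1) = -14
j (Yuki): min(-4, -16, 16) = -16
a (Dana): max(-14, -16) = -14
k (Yuki): min(16, 17, 8) = 8
m (Yuki): min(-14, -9, 17) = -14
n (Yuki): min(-20, -2, -4) = -20
b (Dana): max(8, -14, -20) = 8
p (Yuki): min(-1, 2) = -1
q (Yuki): min(-14, 9, -13) = -14
r (Yuki): min(8, -3, 15) = -3
c (Dana): max(-1, -14, -3) = -1
M1 (Yuki): min(-14, 8, -1) = -14
s (Yuki): min(-5, 5, 3) = -5
t (Yuki): min(9, -1, -17) = -17
d (Dana): max(-5, -17) = -5
u (Yuki): min(-17, 15, -19) = -19
v (Yuki): min(1, -4, -20, -9) = -20
e (Dana): max(-19, -20) = -19
w (Yuki): min(-19, 9) = -19
x (Yuki): min(6, 7, -15) = -15
f (Dana): max(-19, -15) = -15
y (Yuki): min(15, -12) = -12
z (Yuki): min(-16, 8, 20) = -16
aa (Yuki): min(-17, -8) = -17
g (Dana): max(-12, -16, -17) = -12
M2 (Yuki): min(-5, -19, -15, -12) = -19
start (Dana): max(-14, -19) = -14
At start, Dana picks M1 (highest: -14).
At M1, Yuki picks a (lowest: -14).
At a, Dana picks h (highest: -14).
At h, Yuki picks ac (lowest: -14).
Terminal value -14.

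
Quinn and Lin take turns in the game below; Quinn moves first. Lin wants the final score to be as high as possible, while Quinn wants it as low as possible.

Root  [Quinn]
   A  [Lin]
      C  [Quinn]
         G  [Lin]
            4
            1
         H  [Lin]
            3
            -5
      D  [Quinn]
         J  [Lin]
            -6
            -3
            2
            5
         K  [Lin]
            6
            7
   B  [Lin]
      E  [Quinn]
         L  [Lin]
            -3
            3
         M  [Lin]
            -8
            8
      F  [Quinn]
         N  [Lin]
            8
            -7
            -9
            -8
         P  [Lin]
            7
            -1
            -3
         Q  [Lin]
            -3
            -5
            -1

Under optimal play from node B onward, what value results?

L (Lin): max(-3, 3) = 3
M (Lin): max(-8, 8) = 8
E (Quinn): min(3, 8) = 3
N (Lin): max(8, -7, -9, -8) = 8
P (Lin): max(7, -1, -3) = 7
Q (Lin): max(-3, -5, -1) = -1
F (Quinn): min(8, 7, -1) = -1
B (Lin): max(3, -1) = 3

3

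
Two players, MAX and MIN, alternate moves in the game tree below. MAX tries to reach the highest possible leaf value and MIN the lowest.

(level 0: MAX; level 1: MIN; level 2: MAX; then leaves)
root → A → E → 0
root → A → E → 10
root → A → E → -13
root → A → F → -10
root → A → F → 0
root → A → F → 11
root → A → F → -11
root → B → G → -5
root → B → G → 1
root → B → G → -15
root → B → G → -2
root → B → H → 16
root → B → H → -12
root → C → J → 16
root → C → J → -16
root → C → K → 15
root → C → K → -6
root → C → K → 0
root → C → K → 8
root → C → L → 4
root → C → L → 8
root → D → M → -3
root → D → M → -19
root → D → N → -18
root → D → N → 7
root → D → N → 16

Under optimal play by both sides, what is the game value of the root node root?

10

E (MAX): max(0, 10, -13) = 10
F (MAX): max(-10, 0, 11, -11) = 11
A (MIN): min(10, 11) = 10
G (MAX): max(-5, 1, -15, -2) = 1
H (MAX): max(16, -12) = 16
B (MIN): min(1, 16) = 1
J (MAX): max(16, -16) = 16
K (MAX): max(15, -6, 0, 8) = 15
L (MAX): max(4, 8) = 8
C (MIN): min(16, 15, 8) = 8
M (MAX): max(-3, -19) = -3
N (MAX): max(-18, 7, 16) = 16
D (MIN): min(-3, 16) = -3
root (MAX): max(10, 1, 8, -3) = 10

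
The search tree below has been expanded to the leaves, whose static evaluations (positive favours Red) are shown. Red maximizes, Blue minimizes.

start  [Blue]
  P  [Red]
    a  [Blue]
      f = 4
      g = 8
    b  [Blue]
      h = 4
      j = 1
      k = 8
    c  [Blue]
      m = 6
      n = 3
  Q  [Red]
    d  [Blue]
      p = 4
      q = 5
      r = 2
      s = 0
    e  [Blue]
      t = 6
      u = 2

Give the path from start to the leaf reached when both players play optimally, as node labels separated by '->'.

a (Blue): min(4, 8) = 4
b (Blue): min(4, 1, 8) = 1
c (Blue): min(6, 3) = 3
P (Red): max(4, 1, 3) = 4
d (Blue): min(4, 5, 2, 0) = 0
e (Blue): min(6, 2) = 2
Q (Red): max(0, 2) = 2
start (Blue): min(4, 2) = 2
At start, Blue picks Q (lowest: 2).
At Q, Red picks e (highest: 2).
At e, Blue picks u (lowest: 2).
Terminal value 2.

start -> Q -> e -> u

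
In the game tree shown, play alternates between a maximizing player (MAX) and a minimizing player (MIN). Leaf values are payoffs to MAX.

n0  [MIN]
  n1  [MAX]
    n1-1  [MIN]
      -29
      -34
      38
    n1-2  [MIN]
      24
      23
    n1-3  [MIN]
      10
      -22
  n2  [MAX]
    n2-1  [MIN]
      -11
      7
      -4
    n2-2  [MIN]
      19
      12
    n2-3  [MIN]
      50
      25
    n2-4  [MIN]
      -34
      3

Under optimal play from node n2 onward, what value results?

n2-1 (MIN): min(-11, 7, -4) = -11
n2-2 (MIN): min(19, 12) = 12
n2-3 (MIN): min(50, 25) = 25
n2-4 (MIN): min(-34, 3) = -34
n2 (MAX): max(-11, 12, 25, -34) = 25

25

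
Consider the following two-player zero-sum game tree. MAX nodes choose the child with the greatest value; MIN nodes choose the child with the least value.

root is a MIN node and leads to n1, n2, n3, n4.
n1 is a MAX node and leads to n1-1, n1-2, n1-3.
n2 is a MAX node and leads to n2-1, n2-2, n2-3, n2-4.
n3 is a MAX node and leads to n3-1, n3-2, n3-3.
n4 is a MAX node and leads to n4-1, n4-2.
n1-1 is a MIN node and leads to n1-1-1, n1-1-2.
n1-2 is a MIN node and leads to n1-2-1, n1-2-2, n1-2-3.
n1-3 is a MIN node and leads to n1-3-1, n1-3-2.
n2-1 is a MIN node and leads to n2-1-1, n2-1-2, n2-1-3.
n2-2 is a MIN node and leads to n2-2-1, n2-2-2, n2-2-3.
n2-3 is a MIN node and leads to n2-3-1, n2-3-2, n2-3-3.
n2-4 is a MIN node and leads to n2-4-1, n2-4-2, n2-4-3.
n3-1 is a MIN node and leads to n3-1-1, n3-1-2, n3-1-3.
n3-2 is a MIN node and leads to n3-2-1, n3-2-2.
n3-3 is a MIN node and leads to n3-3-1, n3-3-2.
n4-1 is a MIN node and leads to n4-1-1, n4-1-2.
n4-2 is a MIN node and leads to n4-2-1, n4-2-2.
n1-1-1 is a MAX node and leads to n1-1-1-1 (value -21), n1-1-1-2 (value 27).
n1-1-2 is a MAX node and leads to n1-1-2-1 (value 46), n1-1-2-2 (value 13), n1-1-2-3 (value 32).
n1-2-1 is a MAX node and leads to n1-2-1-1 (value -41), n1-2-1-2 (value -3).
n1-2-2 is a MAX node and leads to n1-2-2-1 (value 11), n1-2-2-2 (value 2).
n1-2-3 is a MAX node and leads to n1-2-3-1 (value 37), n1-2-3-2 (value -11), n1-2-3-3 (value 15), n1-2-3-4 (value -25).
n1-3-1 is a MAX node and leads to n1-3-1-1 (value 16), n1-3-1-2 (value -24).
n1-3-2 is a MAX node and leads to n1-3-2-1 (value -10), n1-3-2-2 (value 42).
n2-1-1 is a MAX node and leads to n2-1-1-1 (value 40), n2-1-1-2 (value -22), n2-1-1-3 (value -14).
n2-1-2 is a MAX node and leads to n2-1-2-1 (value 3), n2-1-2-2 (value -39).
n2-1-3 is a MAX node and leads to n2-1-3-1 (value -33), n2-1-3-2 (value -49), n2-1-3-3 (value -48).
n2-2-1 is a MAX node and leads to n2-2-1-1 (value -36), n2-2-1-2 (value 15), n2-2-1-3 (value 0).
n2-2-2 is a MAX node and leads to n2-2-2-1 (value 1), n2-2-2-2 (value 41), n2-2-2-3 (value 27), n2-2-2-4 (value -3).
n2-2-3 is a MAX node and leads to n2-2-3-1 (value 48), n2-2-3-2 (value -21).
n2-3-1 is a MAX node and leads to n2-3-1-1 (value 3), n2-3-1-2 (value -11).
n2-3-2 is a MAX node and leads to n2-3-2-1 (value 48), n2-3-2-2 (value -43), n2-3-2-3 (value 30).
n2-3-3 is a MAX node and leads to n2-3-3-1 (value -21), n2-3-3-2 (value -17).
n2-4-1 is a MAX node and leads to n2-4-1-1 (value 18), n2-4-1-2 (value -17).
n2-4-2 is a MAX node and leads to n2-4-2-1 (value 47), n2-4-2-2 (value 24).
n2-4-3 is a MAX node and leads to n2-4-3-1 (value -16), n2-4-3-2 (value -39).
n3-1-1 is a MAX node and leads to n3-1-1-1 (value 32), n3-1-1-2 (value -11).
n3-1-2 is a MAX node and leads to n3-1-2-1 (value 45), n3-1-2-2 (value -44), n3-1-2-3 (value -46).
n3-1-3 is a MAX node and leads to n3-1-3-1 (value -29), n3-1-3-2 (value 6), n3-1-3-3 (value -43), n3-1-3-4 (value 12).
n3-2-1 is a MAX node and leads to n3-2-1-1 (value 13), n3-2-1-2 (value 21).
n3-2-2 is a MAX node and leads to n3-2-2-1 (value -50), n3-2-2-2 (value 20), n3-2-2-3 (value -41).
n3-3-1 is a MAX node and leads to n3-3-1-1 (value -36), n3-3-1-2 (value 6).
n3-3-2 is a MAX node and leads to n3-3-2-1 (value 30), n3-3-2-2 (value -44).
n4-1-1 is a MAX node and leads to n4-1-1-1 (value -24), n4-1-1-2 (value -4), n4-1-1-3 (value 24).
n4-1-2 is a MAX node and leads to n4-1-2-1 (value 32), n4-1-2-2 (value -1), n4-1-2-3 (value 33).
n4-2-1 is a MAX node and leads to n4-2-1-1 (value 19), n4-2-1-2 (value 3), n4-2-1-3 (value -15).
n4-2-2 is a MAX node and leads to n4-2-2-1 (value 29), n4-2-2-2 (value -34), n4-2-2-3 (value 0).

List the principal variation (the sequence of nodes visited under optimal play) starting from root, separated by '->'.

n1-1-1 (MAX): max(-21, 27) = 27
n1-1-2 (MAX): max(46, 13, 32) = 46
n1-1 (MIN): min(27, 46) = 27
n1-2-1 (MAX): max(-41, -3) = -3
n1-2-2 (MAX): max(11, 2) = 11
n1-2-3 (MAX): max(37, -11, 15, -25) = 37
n1-2 (MIN): min(-3, 11, 37) = -3
n1-3-1 (MAX): max(16, -24) = 16
n1-3-2 (MAX): max(-10, 42) = 42
n1-3 (MIN): min(16, 42) = 16
n1 (MAX): max(27, -3, 16) = 27
n2-1-1 (MAX): max(40, -22, -14) = 40
n2-1-2 (MAX): max(3, -39) = 3
n2-1-3 (MAX): max(-33, -49, -48) = -33
n2-1 (MIN): min(40, 3, -33) = -33
n2-2-1 (MAX): max(-36, 15, 0) = 15
n2-2-2 (MAX): max(1, 41, 27, -3) = 41
n2-2-3 (MAX): max(48, -21) = 48
n2-2 (MIN): min(15, 41, 48) = 15
n2-3-1 (MAX): max(3, -11) = 3
n2-3-2 (MAX): max(48, -43, 30) = 48
n2-3-3 (MAX): max(-21, -17) = -17
n2-3 (MIN): min(3, 48, -17) = -17
n2-4-1 (MAX): max(18, -17) = 18
n2-4-2 (MAX): max(47, 24) = 47
n2-4-3 (MAX): max(-16, -39) = -16
n2-4 (MIN): min(18, 47, -16) = -16
n2 (MAX): max(-33, 15, -17, -16) = 15
n3-1-1 (MAX): max(32, -11) = 32
n3-1-2 (MAX): max(45, -44, -46) = 45
n3-1-3 (MAX): max(-29, 6, -43, 12) = 12
n3-1 (MIN): min(32, 45, 12) = 12
n3-2-1 (MAX): max(13, 21) = 21
n3-2-2 (MAX): max(-50, 20, -41) = 20
n3-2 (MIN): min(21, 20) = 20
n3-3-1 (MAX): max(-36, 6) = 6
n3-3-2 (MAX): max(30, -44) = 30
n3-3 (MIN): min(6, 30) = 6
n3 (MAX): max(12, 20, 6) = 20
n4-1-1 (MAX): max(-24, -4, 24) = 24
n4-1-2 (MAX): max(32, -1, 33) = 33
n4-1 (MIN): min(24, 33) = 24
n4-2-1 (MAX): max(19, 3, -15) = 19
n4-2-2 (MAX): max(29, -34, 0) = 29
n4-2 (MIN): min(19, 29) = 19
n4 (MAX): max(24, 19) = 24
root (MIN): min(27, 15, 20, 24) = 15
At root, MIN picks n2 (lowest: 15).
At n2, MAX picks n2-2 (highest: 15).
At n2-2, MIN picks n2-2-1 (lowest: 15).
At n2-2-1, MAX picks n2-2-1-2 (highest: 15).
Terminal value 15.

root -> n2 -> n2-2 -> n2-2-1 -> n2-2-1-2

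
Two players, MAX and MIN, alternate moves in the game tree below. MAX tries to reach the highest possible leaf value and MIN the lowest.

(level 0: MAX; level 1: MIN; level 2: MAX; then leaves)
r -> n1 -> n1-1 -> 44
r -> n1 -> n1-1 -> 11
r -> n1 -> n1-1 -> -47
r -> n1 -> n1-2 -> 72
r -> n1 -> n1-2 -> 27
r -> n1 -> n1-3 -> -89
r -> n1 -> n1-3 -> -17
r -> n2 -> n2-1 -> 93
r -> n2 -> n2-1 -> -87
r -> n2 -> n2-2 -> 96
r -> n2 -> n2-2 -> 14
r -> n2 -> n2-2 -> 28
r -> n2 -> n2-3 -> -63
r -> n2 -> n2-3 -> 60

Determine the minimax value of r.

n1-1 (MAX): max(44, 11, -47) = 44
n1-2 (MAX): max(72, 27) = 72
n1-3 (MAX): max(-89, -17) = -17
n1 (MIN): min(44, 72, -17) = -17
n2-1 (MAX): max(93, -87) = 93
n2-2 (MAX): max(96, 14, 28) = 96
n2-3 (MAX): max(-63, 60) = 60
n2 (MIN): min(93, 96, 60) = 60
r (MAX): max(-17, 60) = 60

60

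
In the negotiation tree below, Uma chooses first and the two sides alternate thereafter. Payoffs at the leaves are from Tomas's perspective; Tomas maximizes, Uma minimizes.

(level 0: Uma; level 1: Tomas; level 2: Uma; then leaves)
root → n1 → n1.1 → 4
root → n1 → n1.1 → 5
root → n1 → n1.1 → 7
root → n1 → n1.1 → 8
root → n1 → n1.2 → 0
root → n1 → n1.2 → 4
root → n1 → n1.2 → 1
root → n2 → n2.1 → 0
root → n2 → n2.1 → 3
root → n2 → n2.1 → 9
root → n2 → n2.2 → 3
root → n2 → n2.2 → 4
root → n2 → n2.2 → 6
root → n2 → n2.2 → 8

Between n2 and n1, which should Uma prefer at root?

n2

n2.1 (Uma): min(0, 3, 9) = 0
n2.2 (Uma): min(3, 4, 6, 8) = 3
n2 (Tomas): max(0, 3) = 3
n1.1 (Uma): min(4, 5, 7, 8) = 4
n1.2 (Uma): min(0, 4, 1) = 0
n1 (Tomas): max(4, 0) = 4
Uma prefers the lower value; n2=3, n1=4. n2 is better since 3 < 4.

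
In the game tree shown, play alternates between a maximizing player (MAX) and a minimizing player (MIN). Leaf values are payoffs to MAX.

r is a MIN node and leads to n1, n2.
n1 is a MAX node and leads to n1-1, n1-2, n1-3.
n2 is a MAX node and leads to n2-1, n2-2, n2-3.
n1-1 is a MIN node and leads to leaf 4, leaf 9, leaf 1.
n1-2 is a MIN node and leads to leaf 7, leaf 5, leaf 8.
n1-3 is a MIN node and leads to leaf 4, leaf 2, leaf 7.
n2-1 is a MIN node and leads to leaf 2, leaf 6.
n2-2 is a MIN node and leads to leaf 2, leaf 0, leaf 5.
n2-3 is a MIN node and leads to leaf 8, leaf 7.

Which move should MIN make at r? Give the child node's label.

n1-1 (MIN): min(4, 9, 1) = 1
n1-2 (MIN): min(7, 5, 8) = 5
n1-3 (MIN): min(4, 2, 7) = 2
n1 (MAX): max(1, 5, 2) = 5
n2-1 (MIN): min(2, 6) = 2
n2-2 (MIN): min(2, 0, 5) = 0
n2-3 (MIN): min(8, 7) = 7
n2 (MAX): max(2, 0, 7) = 7
r (MIN): min(5, 7) = 5
MIN at r wants the lowest of {n1=5, n2=7}, so chooses n1.

n1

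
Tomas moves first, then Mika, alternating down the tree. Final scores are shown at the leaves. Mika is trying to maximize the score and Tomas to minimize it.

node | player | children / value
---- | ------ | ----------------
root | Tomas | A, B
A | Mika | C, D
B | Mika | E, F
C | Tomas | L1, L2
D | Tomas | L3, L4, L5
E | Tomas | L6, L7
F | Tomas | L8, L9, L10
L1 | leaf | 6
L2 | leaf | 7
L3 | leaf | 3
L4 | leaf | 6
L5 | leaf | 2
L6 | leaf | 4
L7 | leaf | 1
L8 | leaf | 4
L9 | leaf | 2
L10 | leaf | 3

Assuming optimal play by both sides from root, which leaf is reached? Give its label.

L9

C (Tomas): min(6, 7) = 6
D (Tomas): min(3, 6, 2) = 2
A (Mika): max(6, 2) = 6
E (Tomas): min(4, 1) = 1
F (Tomas): min(4, 2, 3) = 2
B (Mika): max(1, 2) = 2
root (Tomas): min(6, 2) = 2
At root, Tomas picks B (lowest: 2).
At B, Mika picks F (highest: 2).
At F, Tomas picks L9 (lowest: 2).
Terminal value 2.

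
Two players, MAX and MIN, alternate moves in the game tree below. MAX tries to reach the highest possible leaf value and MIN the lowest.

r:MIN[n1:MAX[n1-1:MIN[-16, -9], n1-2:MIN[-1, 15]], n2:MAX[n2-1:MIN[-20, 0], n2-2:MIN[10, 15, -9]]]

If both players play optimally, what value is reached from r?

n1-1 (MIN): min(-16, -9) = -16
n1-2 (MIN): min(-1, 15) = -1
n1 (MAX): max(-16, -1) = -1
n2-1 (MIN): min(-20, 0) = -20
n2-2 (MIN): min(10, 15, -9) = -9
n2 (MAX): max(-20, -9) = -9
r (MIN): min(-1, -9) = -9

-9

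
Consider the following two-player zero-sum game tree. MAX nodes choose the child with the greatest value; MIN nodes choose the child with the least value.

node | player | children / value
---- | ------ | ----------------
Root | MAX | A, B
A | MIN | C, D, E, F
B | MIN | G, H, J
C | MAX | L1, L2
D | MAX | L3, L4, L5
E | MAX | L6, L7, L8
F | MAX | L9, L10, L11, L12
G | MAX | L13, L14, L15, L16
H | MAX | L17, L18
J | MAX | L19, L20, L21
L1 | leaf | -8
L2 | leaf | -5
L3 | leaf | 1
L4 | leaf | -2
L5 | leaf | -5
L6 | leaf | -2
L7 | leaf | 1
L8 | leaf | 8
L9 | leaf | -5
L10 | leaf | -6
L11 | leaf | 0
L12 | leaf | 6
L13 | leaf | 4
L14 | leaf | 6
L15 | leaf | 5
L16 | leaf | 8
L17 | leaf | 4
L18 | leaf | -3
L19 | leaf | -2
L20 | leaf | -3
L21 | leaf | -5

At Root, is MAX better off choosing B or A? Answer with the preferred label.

B

G (MAX): max(4, 6, 5, 8) = 8
H (MAX): max(4, -3) = 4
J (MAX): max(-2, -3, -5) = -2
B (MIN): min(8, 4, -2) = -2
C (MAX): max(-8, -5) = -5
D (MAX): max(1, -2, -5) = 1
E (MAX): max(-2, 1, 8) = 8
F (MAX): max(-5, -6, 0, 6) = 6
A (MIN): min(-5, 1, 8, 6) = -5
MAX prefers the higher value; B=-2, A=-5. B is better since -2 > -5.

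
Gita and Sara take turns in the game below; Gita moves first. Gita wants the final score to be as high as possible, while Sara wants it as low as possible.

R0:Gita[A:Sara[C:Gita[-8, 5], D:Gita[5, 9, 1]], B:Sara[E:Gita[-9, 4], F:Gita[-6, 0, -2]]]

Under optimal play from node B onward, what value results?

0

E (Gita): max(-9, 4) = 4
F (Gita): max(-6, 0, -2) = 0
B (Sara): min(4, 0) = 0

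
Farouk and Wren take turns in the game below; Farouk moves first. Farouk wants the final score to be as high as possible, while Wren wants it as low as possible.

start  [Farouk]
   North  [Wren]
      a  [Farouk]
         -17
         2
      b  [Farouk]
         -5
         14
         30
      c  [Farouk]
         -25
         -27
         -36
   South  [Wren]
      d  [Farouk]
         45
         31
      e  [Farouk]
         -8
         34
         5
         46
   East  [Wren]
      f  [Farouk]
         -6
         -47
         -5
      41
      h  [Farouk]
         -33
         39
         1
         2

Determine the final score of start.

45

a (Farouk): max(-17, 2) = 2
b (Farouk): max(-5, 14, 30) = 30
c (Farouk): max(-25, -27, -36) = -25
North (Wren): min(2, 30, -25) = -25
d (Farouk): max(45, 31) = 45
e (Farouk): max(-8, 34, 5, 46) = 46
South (Wren): min(45, 46) = 45
f (Farouk): max(-6, -47, -5) = -5
h (Farouk): max(-33, 39, 1, 2) = 39
East (Wren): min(-5, 41, 39) = -5
start (Farouk): max(-25, 45, -5) = 45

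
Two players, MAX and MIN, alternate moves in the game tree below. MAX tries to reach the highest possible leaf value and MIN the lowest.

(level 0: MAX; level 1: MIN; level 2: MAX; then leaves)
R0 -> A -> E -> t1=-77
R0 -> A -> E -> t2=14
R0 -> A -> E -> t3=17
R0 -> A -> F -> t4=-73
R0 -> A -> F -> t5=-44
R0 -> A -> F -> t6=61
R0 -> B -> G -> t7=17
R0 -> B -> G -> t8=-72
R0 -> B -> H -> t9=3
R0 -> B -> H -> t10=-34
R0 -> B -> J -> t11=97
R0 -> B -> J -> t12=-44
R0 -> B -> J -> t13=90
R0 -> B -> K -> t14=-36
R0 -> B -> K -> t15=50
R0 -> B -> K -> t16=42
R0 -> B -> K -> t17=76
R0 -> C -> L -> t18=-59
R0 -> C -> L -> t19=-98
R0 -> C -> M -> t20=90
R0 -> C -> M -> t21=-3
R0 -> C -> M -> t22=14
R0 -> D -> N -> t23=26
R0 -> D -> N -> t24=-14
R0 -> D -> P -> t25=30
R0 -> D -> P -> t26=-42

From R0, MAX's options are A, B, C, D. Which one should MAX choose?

E (MAX): max(-77, 14, 17) = 17
F (MAX): max(-73, -44, 61) = 61
A (MIN): min(17, 61) = 17
G (MAX): max(17, -72) = 17
H (MAX): max(3, -34) = 3
J (MAX): max(97, -44, 90) = 97
K (MAX): max(-36, 50, 42, 76) = 76
B (MIN): min(17, 3, 97, 76) = 3
L (MAX): max(-59, -98) = -59
M (MAX): max(90, -3, 14) = 90
C (MIN): min(-59, 90) = -59
N (MAX): max(26, -14) = 26
P (MAX): max(30, -42) = 30
D (MIN): min(26, 30) = 26
R0 (MAX): max(17, 3, -59, 26) = 26
MAX at R0 wants the highest of {A=17, B=3, C=-59, D=26}, so chooses D.

D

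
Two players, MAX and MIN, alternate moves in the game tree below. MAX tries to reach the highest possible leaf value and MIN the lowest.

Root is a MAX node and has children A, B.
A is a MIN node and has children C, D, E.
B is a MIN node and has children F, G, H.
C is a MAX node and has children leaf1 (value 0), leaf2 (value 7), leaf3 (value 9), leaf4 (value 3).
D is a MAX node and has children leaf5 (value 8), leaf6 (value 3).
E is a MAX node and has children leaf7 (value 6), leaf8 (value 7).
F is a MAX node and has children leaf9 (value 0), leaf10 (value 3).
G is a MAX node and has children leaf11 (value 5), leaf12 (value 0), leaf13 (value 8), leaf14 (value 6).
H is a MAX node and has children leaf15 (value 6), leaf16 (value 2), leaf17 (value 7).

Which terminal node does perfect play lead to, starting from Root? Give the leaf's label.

C (MAX): max(0, 7, 9, 3) = 9
D (MAX): max(8, 3) = 8
E (MAX): max(6, 7) = 7
A (MIN): min(9, 8, 7) = 7
F (MAX): max(0, 3) = 3
G (MAX): max(5, 0, 8, 6) = 8
H (MAX): max(6, 2, 7) = 7
B (MIN): min(3, 8, 7) = 3
Root (MAX): max(7, 3) = 7
At Root, MAX picks A (highest: 7).
At A, MIN picks E (lowest: 7).
At E, MAX picks leaf8 (highest: 7).
Terminal value 7.

leaf8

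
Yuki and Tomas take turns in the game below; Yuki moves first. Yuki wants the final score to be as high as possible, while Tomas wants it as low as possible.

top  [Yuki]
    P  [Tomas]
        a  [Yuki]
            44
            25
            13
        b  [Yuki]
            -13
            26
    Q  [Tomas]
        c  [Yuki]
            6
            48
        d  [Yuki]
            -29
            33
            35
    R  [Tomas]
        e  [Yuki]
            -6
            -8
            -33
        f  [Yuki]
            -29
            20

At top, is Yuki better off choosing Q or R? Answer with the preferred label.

c (Yuki): max(6, 48) = 48
d (Yuki): max(-29, 33, 35) = 35
Q (Tomas): min(48, 35) = 35
e (Yuki): max(-6, -8, -33) = -6
f (Yuki): max(-29, 20) = 20
R (Tomas): min(-6, 20) = -6
Yuki prefers the higher value; Q=35, R=-6. Q is better since 35 > -6.

Q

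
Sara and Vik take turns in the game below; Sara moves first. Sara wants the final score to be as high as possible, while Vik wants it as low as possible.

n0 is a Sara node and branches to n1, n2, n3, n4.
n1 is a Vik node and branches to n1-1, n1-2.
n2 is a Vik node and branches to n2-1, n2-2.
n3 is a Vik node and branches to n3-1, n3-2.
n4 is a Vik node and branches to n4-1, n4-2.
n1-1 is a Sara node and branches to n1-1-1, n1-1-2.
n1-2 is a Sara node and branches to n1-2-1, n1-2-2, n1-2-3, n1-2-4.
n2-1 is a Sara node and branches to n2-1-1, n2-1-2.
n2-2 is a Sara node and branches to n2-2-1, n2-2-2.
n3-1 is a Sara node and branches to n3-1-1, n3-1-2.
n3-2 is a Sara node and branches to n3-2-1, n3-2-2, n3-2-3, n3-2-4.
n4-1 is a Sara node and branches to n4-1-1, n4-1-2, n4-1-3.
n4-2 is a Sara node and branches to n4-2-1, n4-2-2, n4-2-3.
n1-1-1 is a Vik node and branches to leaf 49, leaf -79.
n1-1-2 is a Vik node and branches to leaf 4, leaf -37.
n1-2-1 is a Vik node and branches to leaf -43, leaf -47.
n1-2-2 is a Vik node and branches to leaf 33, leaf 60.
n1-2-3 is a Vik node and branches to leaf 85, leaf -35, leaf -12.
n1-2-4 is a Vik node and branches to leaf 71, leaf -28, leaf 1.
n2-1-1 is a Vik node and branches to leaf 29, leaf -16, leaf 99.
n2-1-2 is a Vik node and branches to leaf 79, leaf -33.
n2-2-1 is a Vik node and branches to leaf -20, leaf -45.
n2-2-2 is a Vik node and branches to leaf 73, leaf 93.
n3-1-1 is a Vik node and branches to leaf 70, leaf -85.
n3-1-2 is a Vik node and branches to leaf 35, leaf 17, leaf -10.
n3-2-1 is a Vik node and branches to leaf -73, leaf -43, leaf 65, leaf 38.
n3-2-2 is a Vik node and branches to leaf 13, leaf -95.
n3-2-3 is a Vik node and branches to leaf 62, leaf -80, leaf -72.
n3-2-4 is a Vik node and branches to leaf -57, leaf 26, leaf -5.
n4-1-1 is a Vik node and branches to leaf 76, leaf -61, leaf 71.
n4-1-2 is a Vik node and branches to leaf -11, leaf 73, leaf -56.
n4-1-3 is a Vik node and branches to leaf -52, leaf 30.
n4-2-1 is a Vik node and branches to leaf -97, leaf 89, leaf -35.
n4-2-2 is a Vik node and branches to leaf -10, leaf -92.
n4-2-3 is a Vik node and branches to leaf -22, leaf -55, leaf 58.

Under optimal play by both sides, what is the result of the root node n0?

-16

n1-1-1 (Vik): min(49, -79) = -79
n1-1-2 (Vik): min(4, -37) = -37
n1-1 (Sara): max(-79, -37) = -37
n1-2-1 (Vik): min(-43, -47) = -47
n1-2-2 (Vik): min(33, 60) = 33
n1-2-3 (Vik): min(85, -35, -12) = -35
n1-2-4 (Vik): min(71, -28, 1) = -28
n1-2 (Sara): max(-47, 33, -35, -28) = 33
n1 (Vik): min(-37, 33) = -37
n2-1-1 (Vik): min(29, -16, 99) = -16
n2-1-2 (Vik): min(79, -33) = -33
n2-1 (Sara): max(-16, -33) = -16
n2-2-1 (Vik): min(-20, -45) = -45
n2-2-2 (Vik): min(73, 93) = 73
n2-2 (Sara): max(-45, 73) = 73
n2 (Vik): min(-16, 73) = -16
n3-1-1 (Vik): min(70, -85) = -85
n3-1-2 (Vik): min(35, 17, -10) = -10
n3-1 (Sara): max(-85, -10) = -10
n3-2-1 (Vik): min(-73, -43, 65, 38) = -73
n3-2-2 (Vik): min(13, -95) = -95
n3-2-3 (Vik): min(62, -80, -72) = -80
n3-2-4 (Vik): min(-57, 26, -5) = -57
n3-2 (Sara): max(-73, -95, -80, -57) = -57
n3 (Vik): min(-10, -57) = -57
n4-1-1 (Vik): min(76, -61, 71) = -61
n4-1-2 (Vik): min(-11, 73, -56) = -56
n4-1-3 (Vik): min(-52, 30) = -52
n4-1 (Sara): max(-61, -56, -52) = -52
n4-2-1 (Vik): min(-97, 89, -35) = -97
n4-2-2 (Vik): min(-10, -92) = -92
n4-2-3 (Vik): min(-22, -55, 58) = -55
n4-2 (Sara): max(-97, -92, -55) = -55
n4 (Vik): min(-52, -55) = -55
n0 (Sara): max(-37, -16, -57, -55) = -16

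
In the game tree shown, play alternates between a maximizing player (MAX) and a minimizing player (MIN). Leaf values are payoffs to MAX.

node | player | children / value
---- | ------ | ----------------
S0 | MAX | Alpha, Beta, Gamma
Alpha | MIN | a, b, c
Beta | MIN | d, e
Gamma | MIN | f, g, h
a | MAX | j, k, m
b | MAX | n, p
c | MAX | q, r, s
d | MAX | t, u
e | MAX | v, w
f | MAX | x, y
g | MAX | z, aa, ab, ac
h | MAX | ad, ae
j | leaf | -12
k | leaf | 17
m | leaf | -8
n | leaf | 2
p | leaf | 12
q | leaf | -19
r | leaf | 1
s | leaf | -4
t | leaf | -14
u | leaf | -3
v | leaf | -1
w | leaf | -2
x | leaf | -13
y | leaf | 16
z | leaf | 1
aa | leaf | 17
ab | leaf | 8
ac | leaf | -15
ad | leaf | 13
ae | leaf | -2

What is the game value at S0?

13

a (MAX): max(-12, 17, -8) = 17
b (MAX): max(2, 12) = 12
c (MAX): max(-19, 1, -4) = 1
Alpha (MIN): min(17, 12, 1) = 1
d (MAX): max(-14, -3) = -3
e (MAX): max(-1, -2) = -1
Beta (MIN): min(-3, -1) = -3
f (MAX): max(-13, 16) = 16
g (MAX): max(1, 17, 8, -15) = 17
h (MAX): max(13, -2) = 13
Gamma (MIN): min(16, 17, 13) = 13
S0 (MAX): max(1, -3, 13) = 13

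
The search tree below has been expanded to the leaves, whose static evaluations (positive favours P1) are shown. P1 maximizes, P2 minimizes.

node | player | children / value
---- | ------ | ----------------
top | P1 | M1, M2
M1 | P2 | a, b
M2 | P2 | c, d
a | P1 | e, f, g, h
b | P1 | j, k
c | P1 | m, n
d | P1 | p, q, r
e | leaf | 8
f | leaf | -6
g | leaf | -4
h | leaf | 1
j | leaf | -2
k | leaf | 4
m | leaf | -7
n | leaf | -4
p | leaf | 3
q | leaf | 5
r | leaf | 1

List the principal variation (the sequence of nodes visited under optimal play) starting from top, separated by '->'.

top -> M1 -> b -> k

a (P1): max(8, -6, -4, 1) = 8
b (P1): max(-2, 4) = 4
M1 (P2): min(8, 4) = 4
c (P1): max(-7, -4) = -4
d (P1): max(3, 5, 1) = 5
M2 (P2): min(-4, 5) = -4
top (P1): max(4, -4) = 4
At top, P1 picks M1 (highest: 4).
At M1, P2 picks b (lowest: 4).
At b, P1 picks k (highest: 4).
Terminal value 4.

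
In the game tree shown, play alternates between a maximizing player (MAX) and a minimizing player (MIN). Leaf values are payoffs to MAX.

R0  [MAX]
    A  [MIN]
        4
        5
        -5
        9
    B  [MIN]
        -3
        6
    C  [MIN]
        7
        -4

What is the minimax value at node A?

-5

A (MIN): min(4, 5, -5, 9) = -5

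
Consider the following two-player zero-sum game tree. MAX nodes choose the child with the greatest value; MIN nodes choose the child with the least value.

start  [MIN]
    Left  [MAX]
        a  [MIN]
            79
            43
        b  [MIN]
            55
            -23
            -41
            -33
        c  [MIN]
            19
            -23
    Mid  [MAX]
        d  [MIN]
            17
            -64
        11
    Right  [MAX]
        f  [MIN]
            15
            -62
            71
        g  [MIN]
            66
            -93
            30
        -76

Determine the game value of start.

-62

a (MIN): min(79, 43) = 43
b (MIN): min(55, -23, -41, -33) = -41
c (MIN): min(19, -23) = -23
Left (MAX): max(43, -41, -23) = 43
d (MIN): min(17, -64) = -64
Mid (MAX): max(-64, 11) = 11
f (MIN): min(15, -62, 71) = -62
g (MIN): min(66, -93, 30) = -93
Right (MAX): max(-62, -93, -76) = -62
start (MIN): min(43, 11, -62) = -62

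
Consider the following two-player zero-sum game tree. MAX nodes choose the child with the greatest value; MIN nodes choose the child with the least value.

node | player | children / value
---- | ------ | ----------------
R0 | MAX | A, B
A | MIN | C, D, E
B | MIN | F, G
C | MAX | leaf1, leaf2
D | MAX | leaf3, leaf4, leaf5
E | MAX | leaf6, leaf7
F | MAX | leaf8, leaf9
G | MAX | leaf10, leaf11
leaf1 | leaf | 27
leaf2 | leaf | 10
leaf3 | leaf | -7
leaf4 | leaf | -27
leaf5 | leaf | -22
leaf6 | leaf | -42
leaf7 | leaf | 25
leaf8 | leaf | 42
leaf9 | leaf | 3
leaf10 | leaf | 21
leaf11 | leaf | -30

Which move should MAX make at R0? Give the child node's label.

C (MAX): max(27, 10) = 27
D (MAX): max(-7, -27, -22) = -7
E (MAX): max(-42, 25) = 25
A (MIN): min(27, -7, 25) = -7
F (MAX): max(42, 3) = 42
G (MAX): max(21, -30) = 21
B (MIN): min(42, 21) = 21
R0 (MAX): max(-7, 21) = 21
MAX at R0 wants the highest of {A=-7, B=21}, so chooses B.

B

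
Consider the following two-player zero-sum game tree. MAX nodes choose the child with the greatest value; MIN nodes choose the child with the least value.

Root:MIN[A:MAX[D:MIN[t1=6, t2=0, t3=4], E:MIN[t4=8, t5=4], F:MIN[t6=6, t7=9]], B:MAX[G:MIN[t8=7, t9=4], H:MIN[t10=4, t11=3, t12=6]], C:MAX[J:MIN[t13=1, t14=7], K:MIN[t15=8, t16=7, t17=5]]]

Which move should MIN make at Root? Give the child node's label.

D (MIN): min(6, 0, 4) = 0
E (MIN): min(8, 4) = 4
F (MIN): min(6, 9) = 6
A (MAX): max(0, 4, 6) = 6
G (MIN): min(7, 4) = 4
H (MIN): min(4, 3, 6) = 3
B (MAX): max(4, 3) = 4
J (MIN): min(1, 7) = 1
K (MIN): min(8, 7, 5) = 5
C (MAX): max(1, 5) = 5
Root (MIN): min(6, 4, 5) = 4
MIN at Root wants the lowest of {A=6, B=4, C=5}, so chooses B.

B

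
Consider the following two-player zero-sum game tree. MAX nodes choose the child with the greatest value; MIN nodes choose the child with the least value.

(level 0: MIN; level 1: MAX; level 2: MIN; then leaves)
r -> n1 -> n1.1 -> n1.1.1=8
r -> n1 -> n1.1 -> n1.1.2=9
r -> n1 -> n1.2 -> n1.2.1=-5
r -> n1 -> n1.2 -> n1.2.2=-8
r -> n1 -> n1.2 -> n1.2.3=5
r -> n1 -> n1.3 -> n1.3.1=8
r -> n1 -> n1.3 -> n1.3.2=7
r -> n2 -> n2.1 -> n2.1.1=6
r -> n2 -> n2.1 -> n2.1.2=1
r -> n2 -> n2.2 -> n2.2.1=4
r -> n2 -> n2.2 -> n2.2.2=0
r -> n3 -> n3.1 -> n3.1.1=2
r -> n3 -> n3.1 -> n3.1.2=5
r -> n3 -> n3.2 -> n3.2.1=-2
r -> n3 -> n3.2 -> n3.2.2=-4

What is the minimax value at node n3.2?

-4

n3.2 (MIN): min(-2, -4) = -4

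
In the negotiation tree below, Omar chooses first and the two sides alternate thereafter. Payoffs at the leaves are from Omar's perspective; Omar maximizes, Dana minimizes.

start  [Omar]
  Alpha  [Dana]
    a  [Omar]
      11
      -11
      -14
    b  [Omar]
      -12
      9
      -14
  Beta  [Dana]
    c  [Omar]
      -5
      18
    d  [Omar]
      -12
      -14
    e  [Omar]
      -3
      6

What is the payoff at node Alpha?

a (Omar): max(11, -11, -14) = 11
b (Omar): max(-12, 9, -14) = 9
Alpha (Dana): min(11, 9) = 9

9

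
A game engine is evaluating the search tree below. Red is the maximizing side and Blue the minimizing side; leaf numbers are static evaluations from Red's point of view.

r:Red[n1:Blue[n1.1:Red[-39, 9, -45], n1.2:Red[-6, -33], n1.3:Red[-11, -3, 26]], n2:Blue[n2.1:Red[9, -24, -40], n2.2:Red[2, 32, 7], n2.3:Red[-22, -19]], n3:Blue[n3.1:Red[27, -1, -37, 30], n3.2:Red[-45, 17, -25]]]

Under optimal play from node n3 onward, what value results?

17

n3.1 (Red): max(27, -1, -37, 30) = 30
n3.2 (Red): max(-45, 17, -25) = 17
n3 (Blue): min(30, 17) = 17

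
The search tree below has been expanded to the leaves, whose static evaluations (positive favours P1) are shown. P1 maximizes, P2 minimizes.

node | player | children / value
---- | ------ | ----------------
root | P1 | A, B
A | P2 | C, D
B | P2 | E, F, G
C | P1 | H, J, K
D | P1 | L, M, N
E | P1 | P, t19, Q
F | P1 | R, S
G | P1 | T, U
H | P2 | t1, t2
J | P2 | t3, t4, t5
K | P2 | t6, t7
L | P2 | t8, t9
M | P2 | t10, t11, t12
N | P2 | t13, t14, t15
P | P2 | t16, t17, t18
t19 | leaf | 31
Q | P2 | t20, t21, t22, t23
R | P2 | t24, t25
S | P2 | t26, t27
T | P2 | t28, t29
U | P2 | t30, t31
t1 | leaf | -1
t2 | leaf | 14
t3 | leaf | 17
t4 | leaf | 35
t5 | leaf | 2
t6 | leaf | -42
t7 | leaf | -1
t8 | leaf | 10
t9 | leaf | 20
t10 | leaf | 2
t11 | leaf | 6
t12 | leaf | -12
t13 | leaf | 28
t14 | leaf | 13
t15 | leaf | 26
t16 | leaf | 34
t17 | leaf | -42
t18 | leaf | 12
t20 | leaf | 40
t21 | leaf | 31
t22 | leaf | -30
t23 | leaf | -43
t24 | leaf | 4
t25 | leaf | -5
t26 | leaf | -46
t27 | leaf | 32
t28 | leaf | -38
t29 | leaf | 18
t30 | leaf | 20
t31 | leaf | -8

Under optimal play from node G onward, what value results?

T (P2): min(-38, 18) = -38
U (P2): min(20, -8) = -8
G (P1): max(-38, -8) = -8

-8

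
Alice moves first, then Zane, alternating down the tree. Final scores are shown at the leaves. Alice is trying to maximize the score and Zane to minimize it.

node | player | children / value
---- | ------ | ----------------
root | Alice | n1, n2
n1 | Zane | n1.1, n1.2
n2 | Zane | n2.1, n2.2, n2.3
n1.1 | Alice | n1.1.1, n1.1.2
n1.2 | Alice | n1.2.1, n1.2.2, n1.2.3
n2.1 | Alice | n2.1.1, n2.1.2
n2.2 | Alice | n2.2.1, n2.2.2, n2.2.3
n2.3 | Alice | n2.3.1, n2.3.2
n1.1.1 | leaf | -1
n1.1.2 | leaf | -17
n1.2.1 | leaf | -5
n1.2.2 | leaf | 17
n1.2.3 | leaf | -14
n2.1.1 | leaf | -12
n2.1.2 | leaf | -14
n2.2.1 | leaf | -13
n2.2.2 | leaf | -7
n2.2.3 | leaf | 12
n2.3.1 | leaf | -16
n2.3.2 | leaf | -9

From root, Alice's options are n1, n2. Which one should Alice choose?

n1

n1.1 (Alice): max(-1, -17) = -1
n1.2 (Alice): max(-5, 17, -14) = 17
n1 (Zane): min(-1, 17) = -1
n2.1 (Alice): max(-12, -14) = -12
n2.2 (Alice): max(-13, -7, 12) = 12
n2.3 (Alice): max(-16, -9) = -9
n2 (Zane): min(-12, 12, -9) = -12
root (Alice): max(-1, -12) = -1
Alice at root wants the highest of {n1=-1, n2=-12}, so chooses n1.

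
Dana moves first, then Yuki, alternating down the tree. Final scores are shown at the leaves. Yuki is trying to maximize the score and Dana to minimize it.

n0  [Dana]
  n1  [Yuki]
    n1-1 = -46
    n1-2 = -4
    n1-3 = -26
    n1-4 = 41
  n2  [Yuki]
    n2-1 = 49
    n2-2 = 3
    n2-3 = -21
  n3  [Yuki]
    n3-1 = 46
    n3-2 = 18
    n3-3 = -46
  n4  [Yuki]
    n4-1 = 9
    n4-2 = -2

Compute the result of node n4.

9

n4 (Yuki): max(9, -2) = 9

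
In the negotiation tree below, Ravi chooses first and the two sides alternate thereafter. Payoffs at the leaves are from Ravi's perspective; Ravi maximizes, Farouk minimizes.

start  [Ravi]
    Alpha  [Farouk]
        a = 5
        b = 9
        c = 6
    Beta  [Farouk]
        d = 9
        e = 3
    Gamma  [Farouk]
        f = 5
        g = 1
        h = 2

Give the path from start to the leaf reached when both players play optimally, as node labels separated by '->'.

Alpha (Farouk): min(5, 9, 6) = 5
Beta (Farouk): min(9, 3) = 3
Gamma (Farouk): min(5, 1, 2) = 1
start (Ravi): max(5, 3, 1) = 5
At start, Ravi picks Alpha (highest: 5).
At Alpha, Farouk picks a (lowest: 5).
Terminal value 5.

start -> Alpha -> a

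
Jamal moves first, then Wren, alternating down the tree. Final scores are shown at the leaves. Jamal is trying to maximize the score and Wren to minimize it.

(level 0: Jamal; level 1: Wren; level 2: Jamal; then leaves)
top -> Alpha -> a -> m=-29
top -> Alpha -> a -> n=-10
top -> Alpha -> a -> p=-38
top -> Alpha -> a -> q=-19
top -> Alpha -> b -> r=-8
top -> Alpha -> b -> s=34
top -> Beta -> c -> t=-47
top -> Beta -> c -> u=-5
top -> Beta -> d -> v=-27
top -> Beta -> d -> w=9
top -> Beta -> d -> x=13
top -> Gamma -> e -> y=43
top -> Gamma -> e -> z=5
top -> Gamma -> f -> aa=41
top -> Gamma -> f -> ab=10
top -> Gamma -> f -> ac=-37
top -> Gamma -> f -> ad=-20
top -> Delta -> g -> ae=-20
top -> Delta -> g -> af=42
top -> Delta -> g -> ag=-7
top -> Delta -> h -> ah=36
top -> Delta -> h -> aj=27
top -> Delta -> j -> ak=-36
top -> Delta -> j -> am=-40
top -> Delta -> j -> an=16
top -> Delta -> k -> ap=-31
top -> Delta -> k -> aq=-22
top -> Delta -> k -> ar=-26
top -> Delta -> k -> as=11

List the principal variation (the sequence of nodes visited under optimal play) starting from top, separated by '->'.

a (Jamal): max(-29, -10, -38, -19) = -10
b (Jamal): max(-8, 34) = 34
Alpha (Wren): min(-10, 34) = -10
c (Jamal): max(-47, -5) = -5
d (Jamal): max(-27, 9, 13) = 13
Beta (Wren): min(-5, 13) = -5
e (Jamal): max(43, 5) = 43
f (Jamal): max(41, 10, -37, -20) = 41
Gamma (Wren): min(43, 41) = 41
g (Jamal): max(-20, 42, -7) = 42
h (Jamal): max(36, 27) = 36
j (Jamal): max(-36, -40, 16) = 16
k (Jamal): max(-31, -22, -26, 11) = 11
Delta (Wren): min(42, 36, 16, 11) = 11
top (Jamal): max(-10, -5, 41, 11) = 41
At top, Jamal picks Gamma (highest: 41).
At Gamma, Wren picks f (lowest: 41).
At f, Jamal picks aa (highest: 41).
Terminal value 41.

top -> Gamma -> f -> aa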